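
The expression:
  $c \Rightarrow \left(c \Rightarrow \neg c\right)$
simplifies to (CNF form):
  $\neg c$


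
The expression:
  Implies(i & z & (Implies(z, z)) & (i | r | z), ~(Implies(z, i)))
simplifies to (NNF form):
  ~i | ~z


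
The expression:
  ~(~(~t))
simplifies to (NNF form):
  ~t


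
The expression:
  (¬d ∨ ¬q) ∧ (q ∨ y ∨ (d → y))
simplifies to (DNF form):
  (y ∧ ¬q) ∨ ¬d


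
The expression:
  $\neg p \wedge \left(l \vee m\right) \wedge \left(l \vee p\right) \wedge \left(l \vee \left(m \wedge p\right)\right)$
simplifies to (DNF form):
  $l \wedge \neg p$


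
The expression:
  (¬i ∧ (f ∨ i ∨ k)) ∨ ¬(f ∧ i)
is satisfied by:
  {i: False, f: False}
  {f: True, i: False}
  {i: True, f: False}


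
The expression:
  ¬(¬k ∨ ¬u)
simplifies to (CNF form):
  k ∧ u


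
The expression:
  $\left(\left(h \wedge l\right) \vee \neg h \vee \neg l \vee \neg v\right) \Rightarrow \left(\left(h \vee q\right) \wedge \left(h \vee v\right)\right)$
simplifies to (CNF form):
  $\left(h \vee q\right) \wedge \left(h \vee v\right)$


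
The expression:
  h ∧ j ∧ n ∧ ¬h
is never true.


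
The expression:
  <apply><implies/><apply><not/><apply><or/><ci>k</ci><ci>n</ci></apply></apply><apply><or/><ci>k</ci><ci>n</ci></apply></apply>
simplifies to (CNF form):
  <apply><or/><ci>k</ci><ci>n</ci></apply>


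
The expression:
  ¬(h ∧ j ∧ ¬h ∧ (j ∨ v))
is always true.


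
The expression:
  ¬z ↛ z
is always true.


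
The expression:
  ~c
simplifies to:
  ~c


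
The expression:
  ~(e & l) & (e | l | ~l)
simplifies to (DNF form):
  ~e | ~l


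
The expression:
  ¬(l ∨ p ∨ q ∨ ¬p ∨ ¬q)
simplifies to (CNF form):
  False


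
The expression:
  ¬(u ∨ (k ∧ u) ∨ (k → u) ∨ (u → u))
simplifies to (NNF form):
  False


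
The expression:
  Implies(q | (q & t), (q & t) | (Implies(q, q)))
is always true.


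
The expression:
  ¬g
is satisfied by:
  {g: False}


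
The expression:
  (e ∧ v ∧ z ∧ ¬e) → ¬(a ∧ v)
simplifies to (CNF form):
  True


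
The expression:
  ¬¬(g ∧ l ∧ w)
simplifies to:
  g ∧ l ∧ w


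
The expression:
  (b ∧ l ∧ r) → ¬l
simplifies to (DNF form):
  ¬b ∨ ¬l ∨ ¬r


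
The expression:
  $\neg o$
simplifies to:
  $\neg o$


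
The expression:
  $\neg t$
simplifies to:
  $\neg t$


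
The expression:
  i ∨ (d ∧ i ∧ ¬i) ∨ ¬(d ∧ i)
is always true.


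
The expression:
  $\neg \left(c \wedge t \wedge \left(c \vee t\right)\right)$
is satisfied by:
  {c: False, t: False}
  {t: True, c: False}
  {c: True, t: False}


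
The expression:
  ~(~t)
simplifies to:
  t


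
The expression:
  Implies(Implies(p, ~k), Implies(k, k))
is always true.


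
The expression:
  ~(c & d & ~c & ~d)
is always true.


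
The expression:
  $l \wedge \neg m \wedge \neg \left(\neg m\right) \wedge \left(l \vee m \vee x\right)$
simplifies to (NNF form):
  $\text{False}$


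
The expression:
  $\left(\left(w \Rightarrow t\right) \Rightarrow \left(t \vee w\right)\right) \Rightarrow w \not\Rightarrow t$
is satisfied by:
  {t: False}


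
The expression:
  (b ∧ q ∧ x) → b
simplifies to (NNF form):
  True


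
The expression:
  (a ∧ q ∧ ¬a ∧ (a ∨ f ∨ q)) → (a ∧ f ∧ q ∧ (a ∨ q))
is always true.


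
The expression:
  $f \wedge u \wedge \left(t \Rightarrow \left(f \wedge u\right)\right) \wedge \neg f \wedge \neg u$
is never true.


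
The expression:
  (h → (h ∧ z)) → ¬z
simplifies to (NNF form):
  ¬z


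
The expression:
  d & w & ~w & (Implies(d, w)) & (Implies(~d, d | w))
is never true.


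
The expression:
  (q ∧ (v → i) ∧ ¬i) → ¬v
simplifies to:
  True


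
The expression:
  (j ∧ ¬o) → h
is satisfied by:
  {o: True, h: True, j: False}
  {o: True, h: False, j: False}
  {h: True, o: False, j: False}
  {o: False, h: False, j: False}
  {j: True, o: True, h: True}
  {j: True, o: True, h: False}
  {j: True, h: True, o: False}


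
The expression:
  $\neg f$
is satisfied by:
  {f: False}


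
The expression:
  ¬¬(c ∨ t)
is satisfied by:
  {t: True, c: True}
  {t: True, c: False}
  {c: True, t: False}


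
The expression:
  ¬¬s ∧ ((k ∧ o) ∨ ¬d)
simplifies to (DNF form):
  (s ∧ ¬d) ∨ (k ∧ o ∧ s) ∨ (k ∧ s ∧ ¬d) ∨ (o ∧ s ∧ ¬d)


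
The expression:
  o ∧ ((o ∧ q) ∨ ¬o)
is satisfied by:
  {o: True, q: True}


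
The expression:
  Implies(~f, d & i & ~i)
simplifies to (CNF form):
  f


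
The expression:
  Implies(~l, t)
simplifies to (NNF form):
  l | t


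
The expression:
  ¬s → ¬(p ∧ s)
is always true.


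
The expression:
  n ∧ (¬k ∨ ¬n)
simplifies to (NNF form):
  n ∧ ¬k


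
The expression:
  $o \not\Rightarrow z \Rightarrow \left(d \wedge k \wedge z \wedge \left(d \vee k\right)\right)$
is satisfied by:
  {z: True, o: False}
  {o: False, z: False}
  {o: True, z: True}


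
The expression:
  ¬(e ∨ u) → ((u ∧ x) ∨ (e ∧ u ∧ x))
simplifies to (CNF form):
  e ∨ u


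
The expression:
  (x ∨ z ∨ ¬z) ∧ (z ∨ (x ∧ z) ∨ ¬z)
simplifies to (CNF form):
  True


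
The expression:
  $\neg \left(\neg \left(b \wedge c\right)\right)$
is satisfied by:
  {c: True, b: True}


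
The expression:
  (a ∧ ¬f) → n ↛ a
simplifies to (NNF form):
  f ∨ ¬a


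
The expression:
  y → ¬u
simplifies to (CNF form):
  ¬u ∨ ¬y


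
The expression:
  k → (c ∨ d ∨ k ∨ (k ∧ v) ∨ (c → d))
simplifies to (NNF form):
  True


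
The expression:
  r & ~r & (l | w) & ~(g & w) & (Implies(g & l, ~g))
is never true.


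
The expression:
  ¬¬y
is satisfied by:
  {y: True}


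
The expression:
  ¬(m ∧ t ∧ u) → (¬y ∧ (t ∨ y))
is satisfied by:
  {t: True, m: True, u: True, y: False}
  {t: True, m: True, u: False, y: False}
  {t: True, u: True, m: False, y: False}
  {t: True, u: False, m: False, y: False}
  {t: True, y: True, m: True, u: True}


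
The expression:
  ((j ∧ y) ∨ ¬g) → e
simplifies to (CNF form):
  (e ∨ g) ∧ (e ∨ g ∨ ¬j) ∧ (e ∨ g ∨ ¬y) ∧ (e ∨ ¬j ∨ ¬y)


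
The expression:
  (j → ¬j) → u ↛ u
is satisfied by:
  {j: True}


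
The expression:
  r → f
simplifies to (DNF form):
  f ∨ ¬r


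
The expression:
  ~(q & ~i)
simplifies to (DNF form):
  i | ~q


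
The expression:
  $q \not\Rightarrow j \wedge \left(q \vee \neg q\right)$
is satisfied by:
  {q: True, j: False}


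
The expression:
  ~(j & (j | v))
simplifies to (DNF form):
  ~j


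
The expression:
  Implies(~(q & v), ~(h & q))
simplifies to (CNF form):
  v | ~h | ~q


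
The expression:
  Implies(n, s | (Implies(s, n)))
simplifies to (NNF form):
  True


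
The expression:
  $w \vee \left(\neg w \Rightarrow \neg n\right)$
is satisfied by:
  {w: True, n: False}
  {n: False, w: False}
  {n: True, w: True}


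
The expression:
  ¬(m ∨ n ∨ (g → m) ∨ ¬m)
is never true.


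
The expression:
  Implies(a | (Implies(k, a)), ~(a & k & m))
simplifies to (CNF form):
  ~a | ~k | ~m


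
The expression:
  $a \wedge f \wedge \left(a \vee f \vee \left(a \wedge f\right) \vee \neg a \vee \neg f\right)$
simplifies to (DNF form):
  $a \wedge f$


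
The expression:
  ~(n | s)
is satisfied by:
  {n: False, s: False}


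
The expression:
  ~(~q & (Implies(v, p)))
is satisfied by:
  {q: True, v: True, p: False}
  {q: True, p: False, v: False}
  {q: True, v: True, p: True}
  {q: True, p: True, v: False}
  {v: True, p: False, q: False}


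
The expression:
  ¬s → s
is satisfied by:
  {s: True}


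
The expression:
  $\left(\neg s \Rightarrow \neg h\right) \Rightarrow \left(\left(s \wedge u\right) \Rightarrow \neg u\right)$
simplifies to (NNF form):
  $\neg s \vee \neg u$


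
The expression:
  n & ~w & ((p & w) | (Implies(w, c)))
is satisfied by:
  {n: True, w: False}


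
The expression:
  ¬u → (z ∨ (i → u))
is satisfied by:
  {z: True, u: True, i: False}
  {z: True, u: False, i: False}
  {u: True, z: False, i: False}
  {z: False, u: False, i: False}
  {i: True, z: True, u: True}
  {i: True, z: True, u: False}
  {i: True, u: True, z: False}


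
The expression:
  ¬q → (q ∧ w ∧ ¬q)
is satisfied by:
  {q: True}


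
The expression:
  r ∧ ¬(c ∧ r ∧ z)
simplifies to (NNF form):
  r ∧ (¬c ∨ ¬z)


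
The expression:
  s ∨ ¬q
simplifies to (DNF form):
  s ∨ ¬q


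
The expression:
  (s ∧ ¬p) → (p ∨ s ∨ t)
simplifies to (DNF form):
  True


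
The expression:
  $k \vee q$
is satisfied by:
  {k: True, q: True}
  {k: True, q: False}
  {q: True, k: False}


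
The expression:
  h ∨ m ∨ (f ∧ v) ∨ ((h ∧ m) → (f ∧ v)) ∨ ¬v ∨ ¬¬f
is always true.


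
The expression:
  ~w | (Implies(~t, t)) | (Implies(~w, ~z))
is always true.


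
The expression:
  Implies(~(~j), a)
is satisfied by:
  {a: True, j: False}
  {j: False, a: False}
  {j: True, a: True}


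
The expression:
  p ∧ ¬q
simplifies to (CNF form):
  p ∧ ¬q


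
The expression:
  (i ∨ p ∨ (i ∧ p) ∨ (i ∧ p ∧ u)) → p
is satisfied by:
  {p: True, i: False}
  {i: False, p: False}
  {i: True, p: True}


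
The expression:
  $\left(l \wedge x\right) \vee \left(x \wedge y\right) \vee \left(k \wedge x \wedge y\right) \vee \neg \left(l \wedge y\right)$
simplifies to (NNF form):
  $x \vee \neg l \vee \neg y$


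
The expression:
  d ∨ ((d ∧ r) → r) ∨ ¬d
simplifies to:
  True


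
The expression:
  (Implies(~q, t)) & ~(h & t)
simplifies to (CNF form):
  (q | t) & (q | ~h) & (t | ~t) & (~h | ~t)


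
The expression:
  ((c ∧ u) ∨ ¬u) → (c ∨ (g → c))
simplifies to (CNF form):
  c ∨ u ∨ ¬g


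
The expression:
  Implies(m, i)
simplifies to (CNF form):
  i | ~m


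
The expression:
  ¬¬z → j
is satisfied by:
  {j: True, z: False}
  {z: False, j: False}
  {z: True, j: True}


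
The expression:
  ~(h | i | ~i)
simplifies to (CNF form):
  False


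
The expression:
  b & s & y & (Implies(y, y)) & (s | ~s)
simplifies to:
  b & s & y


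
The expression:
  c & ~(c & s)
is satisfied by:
  {c: True, s: False}


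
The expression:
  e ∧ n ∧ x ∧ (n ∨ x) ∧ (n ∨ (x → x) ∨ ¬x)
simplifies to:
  e ∧ n ∧ x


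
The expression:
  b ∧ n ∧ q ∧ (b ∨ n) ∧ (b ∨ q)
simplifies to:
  b ∧ n ∧ q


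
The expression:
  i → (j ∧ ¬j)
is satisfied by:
  {i: False}


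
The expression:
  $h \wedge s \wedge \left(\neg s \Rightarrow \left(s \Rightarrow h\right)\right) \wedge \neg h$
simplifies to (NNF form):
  $\text{False}$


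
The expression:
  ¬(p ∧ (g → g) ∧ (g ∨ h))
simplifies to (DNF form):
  (¬g ∧ ¬h) ∨ ¬p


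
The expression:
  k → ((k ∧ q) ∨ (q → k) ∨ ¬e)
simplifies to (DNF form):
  True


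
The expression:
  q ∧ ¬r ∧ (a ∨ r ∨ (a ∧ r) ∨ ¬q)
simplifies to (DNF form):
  a ∧ q ∧ ¬r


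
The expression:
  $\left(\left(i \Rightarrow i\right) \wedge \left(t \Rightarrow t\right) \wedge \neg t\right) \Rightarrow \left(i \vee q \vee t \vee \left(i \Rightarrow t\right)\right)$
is always true.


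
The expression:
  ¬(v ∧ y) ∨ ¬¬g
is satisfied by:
  {g: True, v: False, y: False}
  {v: False, y: False, g: False}
  {y: True, g: True, v: False}
  {y: True, v: False, g: False}
  {g: True, v: True, y: False}
  {v: True, g: False, y: False}
  {y: True, v: True, g: True}


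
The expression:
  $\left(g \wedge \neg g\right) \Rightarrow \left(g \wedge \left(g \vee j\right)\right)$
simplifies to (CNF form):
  $\text{True}$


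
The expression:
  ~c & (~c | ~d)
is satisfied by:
  {c: False}


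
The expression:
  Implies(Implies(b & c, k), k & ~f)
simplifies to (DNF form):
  (k & ~f) | (k & ~k) | (b & c & ~f) | (b & c & ~k) | (b & k & ~f) | (b & k & ~k) | (c & k & ~f) | (c & k & ~k)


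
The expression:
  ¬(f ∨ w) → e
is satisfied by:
  {e: True, w: True, f: True}
  {e: True, w: True, f: False}
  {e: True, f: True, w: False}
  {e: True, f: False, w: False}
  {w: True, f: True, e: False}
  {w: True, f: False, e: False}
  {f: True, w: False, e: False}


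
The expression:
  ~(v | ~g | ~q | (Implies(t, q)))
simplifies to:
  False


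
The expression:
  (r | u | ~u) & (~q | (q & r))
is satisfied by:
  {r: True, q: False}
  {q: False, r: False}
  {q: True, r: True}


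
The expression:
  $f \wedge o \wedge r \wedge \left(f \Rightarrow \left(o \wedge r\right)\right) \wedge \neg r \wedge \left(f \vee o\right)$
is never true.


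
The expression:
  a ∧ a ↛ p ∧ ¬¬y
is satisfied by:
  {a: True, y: True, p: False}


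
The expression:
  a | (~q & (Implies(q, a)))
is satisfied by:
  {a: True, q: False}
  {q: False, a: False}
  {q: True, a: True}


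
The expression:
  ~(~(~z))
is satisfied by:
  {z: False}


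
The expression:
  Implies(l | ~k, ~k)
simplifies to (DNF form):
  ~k | ~l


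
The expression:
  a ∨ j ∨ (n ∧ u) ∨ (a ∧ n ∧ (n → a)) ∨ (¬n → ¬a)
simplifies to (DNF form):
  True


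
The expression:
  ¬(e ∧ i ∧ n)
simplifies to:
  ¬e ∨ ¬i ∨ ¬n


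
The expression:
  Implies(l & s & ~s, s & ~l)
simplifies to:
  True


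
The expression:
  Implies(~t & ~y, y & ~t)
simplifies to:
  t | y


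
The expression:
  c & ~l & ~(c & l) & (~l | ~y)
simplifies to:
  c & ~l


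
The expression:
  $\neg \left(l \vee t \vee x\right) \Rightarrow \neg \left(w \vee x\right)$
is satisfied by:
  {x: True, t: True, l: True, w: False}
  {x: True, t: True, w: False, l: False}
  {x: True, l: True, w: False, t: False}
  {x: True, w: False, l: False, t: False}
  {t: True, l: True, w: False, x: False}
  {t: True, w: False, l: False, x: False}
  {l: True, t: False, w: False, x: False}
  {t: False, w: False, l: False, x: False}
  {t: True, x: True, w: True, l: True}
  {t: True, x: True, w: True, l: False}
  {x: True, w: True, l: True, t: False}
  {x: True, w: True, t: False, l: False}
  {l: True, w: True, t: True, x: False}
  {w: True, t: True, x: False, l: False}
  {w: True, l: True, x: False, t: False}


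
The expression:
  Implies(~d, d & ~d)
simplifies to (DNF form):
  d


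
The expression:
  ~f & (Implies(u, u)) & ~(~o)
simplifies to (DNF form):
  o & ~f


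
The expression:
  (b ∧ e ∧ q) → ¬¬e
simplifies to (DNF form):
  True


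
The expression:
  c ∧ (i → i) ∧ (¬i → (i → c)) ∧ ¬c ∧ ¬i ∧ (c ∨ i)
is never true.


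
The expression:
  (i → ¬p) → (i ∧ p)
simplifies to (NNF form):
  i ∧ p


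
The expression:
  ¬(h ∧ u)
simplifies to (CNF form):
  ¬h ∨ ¬u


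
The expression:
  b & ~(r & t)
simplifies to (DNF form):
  (b & ~r) | (b & ~t)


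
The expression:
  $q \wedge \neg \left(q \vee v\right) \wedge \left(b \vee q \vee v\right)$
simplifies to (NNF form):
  $\text{False}$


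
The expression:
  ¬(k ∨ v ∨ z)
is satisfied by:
  {v: False, z: False, k: False}


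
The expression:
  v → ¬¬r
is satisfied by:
  {r: True, v: False}
  {v: False, r: False}
  {v: True, r: True}


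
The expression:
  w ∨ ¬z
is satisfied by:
  {w: True, z: False}
  {z: False, w: False}
  {z: True, w: True}


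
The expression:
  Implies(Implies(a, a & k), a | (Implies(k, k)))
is always true.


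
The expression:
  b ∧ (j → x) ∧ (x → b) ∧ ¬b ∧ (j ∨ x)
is never true.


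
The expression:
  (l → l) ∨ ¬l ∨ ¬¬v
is always true.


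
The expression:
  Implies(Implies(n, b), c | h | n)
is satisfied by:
  {n: True, c: True, h: True}
  {n: True, c: True, h: False}
  {n: True, h: True, c: False}
  {n: True, h: False, c: False}
  {c: True, h: True, n: False}
  {c: True, h: False, n: False}
  {h: True, c: False, n: False}


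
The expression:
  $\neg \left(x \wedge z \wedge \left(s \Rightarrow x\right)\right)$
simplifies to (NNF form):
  $\neg x \vee \neg z$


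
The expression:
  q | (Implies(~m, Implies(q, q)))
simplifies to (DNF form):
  True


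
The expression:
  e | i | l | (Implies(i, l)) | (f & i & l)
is always true.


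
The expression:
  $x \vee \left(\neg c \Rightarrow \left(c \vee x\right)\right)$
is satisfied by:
  {x: True, c: True}
  {x: True, c: False}
  {c: True, x: False}


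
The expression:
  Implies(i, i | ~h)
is always true.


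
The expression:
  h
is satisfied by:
  {h: True}


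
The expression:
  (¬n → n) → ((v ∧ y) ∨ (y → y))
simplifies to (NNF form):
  True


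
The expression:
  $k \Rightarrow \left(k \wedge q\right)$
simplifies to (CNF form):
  $q \vee \neg k$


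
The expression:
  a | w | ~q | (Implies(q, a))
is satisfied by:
  {a: True, w: True, q: False}
  {a: True, w: False, q: False}
  {w: True, a: False, q: False}
  {a: False, w: False, q: False}
  {a: True, q: True, w: True}
  {a: True, q: True, w: False}
  {q: True, w: True, a: False}


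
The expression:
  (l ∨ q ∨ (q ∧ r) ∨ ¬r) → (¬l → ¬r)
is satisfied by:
  {l: True, r: False, q: False}
  {l: False, r: False, q: False}
  {q: True, l: True, r: False}
  {q: True, l: False, r: False}
  {r: True, l: True, q: False}
  {r: True, l: False, q: False}
  {r: True, q: True, l: True}


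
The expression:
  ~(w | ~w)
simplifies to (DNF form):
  False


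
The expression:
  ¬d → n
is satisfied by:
  {n: True, d: True}
  {n: True, d: False}
  {d: True, n: False}


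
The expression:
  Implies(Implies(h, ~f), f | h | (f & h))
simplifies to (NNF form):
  f | h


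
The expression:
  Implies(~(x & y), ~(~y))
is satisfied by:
  {y: True}


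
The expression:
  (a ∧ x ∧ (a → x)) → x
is always true.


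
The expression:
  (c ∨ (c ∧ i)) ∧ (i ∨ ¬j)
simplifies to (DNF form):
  (c ∧ i) ∨ (c ∧ ¬j)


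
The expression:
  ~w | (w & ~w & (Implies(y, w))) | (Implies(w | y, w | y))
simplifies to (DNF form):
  True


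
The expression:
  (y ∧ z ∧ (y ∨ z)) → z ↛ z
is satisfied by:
  {z: False, y: False}
  {y: True, z: False}
  {z: True, y: False}


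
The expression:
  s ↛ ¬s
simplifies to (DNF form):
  s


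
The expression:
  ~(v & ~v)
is always true.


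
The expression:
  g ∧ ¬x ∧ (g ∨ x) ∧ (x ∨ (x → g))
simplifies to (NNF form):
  g ∧ ¬x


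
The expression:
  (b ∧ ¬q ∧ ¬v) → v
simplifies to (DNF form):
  q ∨ v ∨ ¬b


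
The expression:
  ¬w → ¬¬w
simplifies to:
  w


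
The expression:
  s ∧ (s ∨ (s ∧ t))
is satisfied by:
  {s: True}


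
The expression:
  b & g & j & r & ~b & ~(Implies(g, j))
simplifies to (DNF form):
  False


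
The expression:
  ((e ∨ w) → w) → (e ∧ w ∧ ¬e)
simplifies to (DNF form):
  e ∧ ¬w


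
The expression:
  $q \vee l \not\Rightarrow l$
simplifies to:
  $q$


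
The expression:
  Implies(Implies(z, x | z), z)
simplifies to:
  z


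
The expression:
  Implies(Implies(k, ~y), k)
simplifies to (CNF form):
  k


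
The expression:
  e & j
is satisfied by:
  {j: True, e: True}


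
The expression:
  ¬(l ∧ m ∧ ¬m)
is always true.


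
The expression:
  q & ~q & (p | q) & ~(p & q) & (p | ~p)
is never true.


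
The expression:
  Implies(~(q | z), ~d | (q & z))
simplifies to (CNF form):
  q | z | ~d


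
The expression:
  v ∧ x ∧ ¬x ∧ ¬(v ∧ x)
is never true.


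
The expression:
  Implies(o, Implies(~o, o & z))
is always true.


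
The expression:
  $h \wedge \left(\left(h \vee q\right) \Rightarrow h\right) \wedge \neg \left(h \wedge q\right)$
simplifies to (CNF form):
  $h \wedge \neg q$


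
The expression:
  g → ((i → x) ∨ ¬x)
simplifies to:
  True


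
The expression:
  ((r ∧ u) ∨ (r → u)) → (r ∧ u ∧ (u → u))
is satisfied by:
  {r: True}


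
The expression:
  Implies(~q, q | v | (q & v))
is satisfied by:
  {q: True, v: True}
  {q: True, v: False}
  {v: True, q: False}


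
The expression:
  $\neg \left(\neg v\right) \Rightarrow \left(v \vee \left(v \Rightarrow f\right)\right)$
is always true.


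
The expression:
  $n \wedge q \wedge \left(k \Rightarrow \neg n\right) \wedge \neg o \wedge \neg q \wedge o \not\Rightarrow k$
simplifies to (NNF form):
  $\text{False}$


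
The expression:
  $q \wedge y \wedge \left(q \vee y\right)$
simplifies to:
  $q \wedge y$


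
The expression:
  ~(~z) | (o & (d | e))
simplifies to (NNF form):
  z | (d & o) | (e & o)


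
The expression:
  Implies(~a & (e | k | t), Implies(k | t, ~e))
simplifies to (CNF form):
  (a | ~e | ~k) & (a | ~e | ~t)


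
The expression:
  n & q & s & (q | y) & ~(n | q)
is never true.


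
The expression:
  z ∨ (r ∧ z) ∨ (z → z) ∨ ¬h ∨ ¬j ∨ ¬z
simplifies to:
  True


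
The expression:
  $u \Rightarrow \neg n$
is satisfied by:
  {u: False, n: False}
  {n: True, u: False}
  {u: True, n: False}


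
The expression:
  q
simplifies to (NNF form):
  q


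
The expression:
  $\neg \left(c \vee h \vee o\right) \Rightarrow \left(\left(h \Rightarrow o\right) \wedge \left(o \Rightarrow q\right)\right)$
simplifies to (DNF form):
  $\text{True}$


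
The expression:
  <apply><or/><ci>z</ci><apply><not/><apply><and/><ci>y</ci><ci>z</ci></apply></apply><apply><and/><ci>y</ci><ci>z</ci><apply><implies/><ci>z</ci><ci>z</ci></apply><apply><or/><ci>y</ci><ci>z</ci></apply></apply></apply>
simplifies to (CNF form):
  <true/>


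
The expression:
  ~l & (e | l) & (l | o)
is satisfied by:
  {e: True, o: True, l: False}


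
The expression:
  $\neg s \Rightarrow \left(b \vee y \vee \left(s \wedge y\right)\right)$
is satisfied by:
  {y: True, b: True, s: True}
  {y: True, b: True, s: False}
  {y: True, s: True, b: False}
  {y: True, s: False, b: False}
  {b: True, s: True, y: False}
  {b: True, s: False, y: False}
  {s: True, b: False, y: False}


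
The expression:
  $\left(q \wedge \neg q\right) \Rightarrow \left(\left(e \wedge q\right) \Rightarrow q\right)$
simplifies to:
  $\text{True}$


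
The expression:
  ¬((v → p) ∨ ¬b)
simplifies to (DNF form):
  b ∧ v ∧ ¬p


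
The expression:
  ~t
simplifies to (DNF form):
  ~t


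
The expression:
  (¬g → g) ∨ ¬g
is always true.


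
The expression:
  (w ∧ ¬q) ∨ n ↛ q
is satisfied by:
  {n: True, w: True, q: False}
  {n: True, q: False, w: False}
  {w: True, q: False, n: False}


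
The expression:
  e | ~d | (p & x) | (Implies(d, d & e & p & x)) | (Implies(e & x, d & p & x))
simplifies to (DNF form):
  True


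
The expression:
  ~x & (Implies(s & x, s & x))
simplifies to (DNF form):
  ~x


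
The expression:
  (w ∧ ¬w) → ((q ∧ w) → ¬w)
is always true.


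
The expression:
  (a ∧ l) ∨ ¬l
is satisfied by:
  {a: True, l: False}
  {l: False, a: False}
  {l: True, a: True}


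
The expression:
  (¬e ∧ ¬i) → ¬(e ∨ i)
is always true.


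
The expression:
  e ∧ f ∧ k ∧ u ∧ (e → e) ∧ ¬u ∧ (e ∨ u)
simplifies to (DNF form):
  False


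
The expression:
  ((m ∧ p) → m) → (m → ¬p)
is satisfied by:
  {p: False, m: False}
  {m: True, p: False}
  {p: True, m: False}


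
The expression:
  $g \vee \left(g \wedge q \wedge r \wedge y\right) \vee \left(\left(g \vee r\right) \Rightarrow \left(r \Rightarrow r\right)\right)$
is always true.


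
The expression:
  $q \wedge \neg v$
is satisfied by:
  {q: True, v: False}


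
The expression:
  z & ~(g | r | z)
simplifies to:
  False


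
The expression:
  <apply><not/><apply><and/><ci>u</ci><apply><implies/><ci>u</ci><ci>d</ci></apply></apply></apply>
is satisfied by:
  {u: False, d: False}
  {d: True, u: False}
  {u: True, d: False}


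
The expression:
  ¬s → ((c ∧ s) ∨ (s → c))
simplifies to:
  True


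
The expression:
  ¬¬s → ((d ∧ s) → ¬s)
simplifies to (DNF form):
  ¬d ∨ ¬s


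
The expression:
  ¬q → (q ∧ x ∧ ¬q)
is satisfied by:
  {q: True}


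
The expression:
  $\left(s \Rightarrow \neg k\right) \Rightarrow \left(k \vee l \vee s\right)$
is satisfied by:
  {k: True, l: True, s: True}
  {k: True, l: True, s: False}
  {k: True, s: True, l: False}
  {k: True, s: False, l: False}
  {l: True, s: True, k: False}
  {l: True, s: False, k: False}
  {s: True, l: False, k: False}


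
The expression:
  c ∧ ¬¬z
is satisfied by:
  {c: True, z: True}


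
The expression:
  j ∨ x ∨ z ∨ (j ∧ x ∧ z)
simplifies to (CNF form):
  j ∨ x ∨ z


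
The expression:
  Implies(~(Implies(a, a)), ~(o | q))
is always true.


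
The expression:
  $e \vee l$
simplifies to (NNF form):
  $e \vee l$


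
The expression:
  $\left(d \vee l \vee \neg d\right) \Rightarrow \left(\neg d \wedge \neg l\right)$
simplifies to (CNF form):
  $\neg d \wedge \neg l$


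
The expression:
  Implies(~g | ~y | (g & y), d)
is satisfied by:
  {d: True}


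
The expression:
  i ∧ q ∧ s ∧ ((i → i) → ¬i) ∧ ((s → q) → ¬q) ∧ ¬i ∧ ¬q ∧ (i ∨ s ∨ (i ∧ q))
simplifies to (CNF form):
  False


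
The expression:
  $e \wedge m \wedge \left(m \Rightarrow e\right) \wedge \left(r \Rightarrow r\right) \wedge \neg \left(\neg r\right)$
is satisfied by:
  {r: True, m: True, e: True}


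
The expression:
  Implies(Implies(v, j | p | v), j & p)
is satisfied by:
  {p: True, j: True}


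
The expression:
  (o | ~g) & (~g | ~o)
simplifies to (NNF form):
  ~g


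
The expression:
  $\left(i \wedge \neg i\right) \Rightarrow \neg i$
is always true.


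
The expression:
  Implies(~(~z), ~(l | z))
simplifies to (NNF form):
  ~z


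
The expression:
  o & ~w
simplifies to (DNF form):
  o & ~w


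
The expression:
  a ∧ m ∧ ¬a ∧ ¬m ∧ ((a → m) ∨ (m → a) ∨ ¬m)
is never true.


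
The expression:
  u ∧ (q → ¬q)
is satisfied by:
  {u: True, q: False}


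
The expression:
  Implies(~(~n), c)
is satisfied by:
  {c: True, n: False}
  {n: False, c: False}
  {n: True, c: True}


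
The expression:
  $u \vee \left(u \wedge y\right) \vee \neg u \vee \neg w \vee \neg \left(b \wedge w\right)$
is always true.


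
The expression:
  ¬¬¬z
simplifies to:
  ¬z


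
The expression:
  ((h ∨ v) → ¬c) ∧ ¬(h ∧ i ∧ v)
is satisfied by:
  {h: False, i: False, c: False, v: False}
  {i: True, v: False, h: False, c: False}
  {v: True, h: False, i: False, c: False}
  {v: True, i: True, h: False, c: False}
  {h: True, v: False, i: False, c: False}
  {i: True, h: True, v: False, c: False}
  {v: True, h: True, i: False, c: False}
  {c: True, v: False, h: False, i: False}
  {c: True, i: True, v: False, h: False}


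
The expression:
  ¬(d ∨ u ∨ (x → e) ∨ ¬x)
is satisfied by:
  {x: True, u: False, e: False, d: False}


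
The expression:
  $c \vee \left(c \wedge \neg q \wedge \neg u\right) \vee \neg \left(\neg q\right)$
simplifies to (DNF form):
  $c \vee q$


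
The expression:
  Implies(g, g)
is always true.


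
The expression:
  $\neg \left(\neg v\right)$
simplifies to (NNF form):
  $v$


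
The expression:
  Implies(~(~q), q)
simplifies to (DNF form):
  True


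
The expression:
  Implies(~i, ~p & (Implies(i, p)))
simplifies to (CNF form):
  i | ~p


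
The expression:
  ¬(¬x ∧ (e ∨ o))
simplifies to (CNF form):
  (x ∨ ¬e) ∧ (x ∨ ¬o)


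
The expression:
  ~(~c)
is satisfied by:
  {c: True}


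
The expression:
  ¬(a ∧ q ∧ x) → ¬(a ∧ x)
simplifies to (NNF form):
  q ∨ ¬a ∨ ¬x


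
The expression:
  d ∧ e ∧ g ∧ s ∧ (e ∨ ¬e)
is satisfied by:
  {e: True, s: True, d: True, g: True}


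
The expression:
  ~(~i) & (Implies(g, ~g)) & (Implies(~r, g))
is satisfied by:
  {r: True, i: True, g: False}


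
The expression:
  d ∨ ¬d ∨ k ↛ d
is always true.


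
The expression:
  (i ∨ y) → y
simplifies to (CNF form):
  y ∨ ¬i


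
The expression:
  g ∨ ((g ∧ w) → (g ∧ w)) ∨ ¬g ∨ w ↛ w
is always true.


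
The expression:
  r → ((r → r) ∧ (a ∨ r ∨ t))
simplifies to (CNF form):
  True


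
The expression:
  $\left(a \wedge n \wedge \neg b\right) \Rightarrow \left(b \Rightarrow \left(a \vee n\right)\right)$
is always true.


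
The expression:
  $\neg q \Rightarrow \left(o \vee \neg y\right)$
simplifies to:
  $o \vee q \vee \neg y$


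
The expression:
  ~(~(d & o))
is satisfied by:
  {d: True, o: True}


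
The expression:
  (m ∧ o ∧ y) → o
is always true.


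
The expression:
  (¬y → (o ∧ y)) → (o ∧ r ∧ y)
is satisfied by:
  {r: True, o: True, y: False}
  {r: True, o: False, y: False}
  {o: True, r: False, y: False}
  {r: False, o: False, y: False}
  {r: True, y: True, o: True}


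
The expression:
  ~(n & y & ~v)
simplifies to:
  v | ~n | ~y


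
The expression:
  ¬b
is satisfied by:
  {b: False}


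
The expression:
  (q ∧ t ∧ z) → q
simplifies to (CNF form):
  True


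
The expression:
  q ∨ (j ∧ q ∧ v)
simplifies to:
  q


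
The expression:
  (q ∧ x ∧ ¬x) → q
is always true.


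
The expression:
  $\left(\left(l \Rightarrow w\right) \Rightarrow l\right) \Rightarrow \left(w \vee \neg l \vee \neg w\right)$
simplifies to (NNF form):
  $\text{True}$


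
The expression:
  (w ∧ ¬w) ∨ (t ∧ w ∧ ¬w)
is never true.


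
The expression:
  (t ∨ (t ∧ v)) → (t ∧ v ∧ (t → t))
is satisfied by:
  {v: True, t: False}
  {t: False, v: False}
  {t: True, v: True}


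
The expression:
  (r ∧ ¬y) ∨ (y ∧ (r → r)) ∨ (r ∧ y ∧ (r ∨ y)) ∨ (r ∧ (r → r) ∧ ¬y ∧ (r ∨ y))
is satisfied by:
  {r: True, y: True}
  {r: True, y: False}
  {y: True, r: False}


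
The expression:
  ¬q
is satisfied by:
  {q: False}


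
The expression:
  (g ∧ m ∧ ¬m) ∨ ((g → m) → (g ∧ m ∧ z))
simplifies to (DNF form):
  (g ∧ z) ∨ (g ∧ ¬m)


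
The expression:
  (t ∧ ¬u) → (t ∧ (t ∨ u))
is always true.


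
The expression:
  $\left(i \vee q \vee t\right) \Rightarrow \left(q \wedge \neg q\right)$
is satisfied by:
  {q: False, i: False, t: False}


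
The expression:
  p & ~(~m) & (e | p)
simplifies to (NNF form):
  m & p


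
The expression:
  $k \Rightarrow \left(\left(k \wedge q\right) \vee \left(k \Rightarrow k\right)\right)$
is always true.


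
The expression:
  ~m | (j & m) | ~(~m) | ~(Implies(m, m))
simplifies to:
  True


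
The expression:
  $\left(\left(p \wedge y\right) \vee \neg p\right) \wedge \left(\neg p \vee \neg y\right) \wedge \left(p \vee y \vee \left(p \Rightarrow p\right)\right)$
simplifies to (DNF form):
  $\neg p$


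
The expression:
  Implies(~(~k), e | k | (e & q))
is always true.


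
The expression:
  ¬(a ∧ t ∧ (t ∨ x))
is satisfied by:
  {t: False, a: False}
  {a: True, t: False}
  {t: True, a: False}


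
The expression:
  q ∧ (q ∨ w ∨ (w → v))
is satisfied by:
  {q: True}


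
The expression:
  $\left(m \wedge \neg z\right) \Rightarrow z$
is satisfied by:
  {z: True, m: False}
  {m: False, z: False}
  {m: True, z: True}


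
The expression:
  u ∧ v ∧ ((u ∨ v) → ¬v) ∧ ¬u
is never true.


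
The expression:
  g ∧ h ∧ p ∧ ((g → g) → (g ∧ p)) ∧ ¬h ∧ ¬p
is never true.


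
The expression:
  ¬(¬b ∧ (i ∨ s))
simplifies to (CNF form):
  (b ∨ ¬i) ∧ (b ∨ ¬s)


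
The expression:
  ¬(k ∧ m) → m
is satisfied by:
  {m: True}


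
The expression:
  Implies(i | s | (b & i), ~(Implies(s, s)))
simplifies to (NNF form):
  ~i & ~s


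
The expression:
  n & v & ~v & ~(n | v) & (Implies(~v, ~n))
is never true.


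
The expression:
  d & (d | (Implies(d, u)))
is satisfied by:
  {d: True}


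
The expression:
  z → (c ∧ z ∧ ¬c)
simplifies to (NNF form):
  ¬z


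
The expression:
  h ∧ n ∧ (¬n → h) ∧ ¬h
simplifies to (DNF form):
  False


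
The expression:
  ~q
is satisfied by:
  {q: False}


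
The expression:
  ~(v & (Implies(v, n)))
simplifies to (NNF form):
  ~n | ~v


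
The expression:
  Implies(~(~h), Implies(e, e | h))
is always true.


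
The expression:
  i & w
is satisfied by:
  {i: True, w: True}


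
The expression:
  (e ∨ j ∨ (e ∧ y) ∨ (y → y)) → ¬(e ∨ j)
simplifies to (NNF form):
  ¬e ∧ ¬j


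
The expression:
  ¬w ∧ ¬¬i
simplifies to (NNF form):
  i ∧ ¬w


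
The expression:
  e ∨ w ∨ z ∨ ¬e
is always true.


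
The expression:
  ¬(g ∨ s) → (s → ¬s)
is always true.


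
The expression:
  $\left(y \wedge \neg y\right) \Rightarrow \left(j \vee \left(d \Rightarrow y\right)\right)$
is always true.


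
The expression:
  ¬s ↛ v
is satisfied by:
  {v: False, s: False}


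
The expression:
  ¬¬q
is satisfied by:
  {q: True}


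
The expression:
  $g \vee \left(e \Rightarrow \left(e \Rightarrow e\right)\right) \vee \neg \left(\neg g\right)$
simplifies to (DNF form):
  $\text{True}$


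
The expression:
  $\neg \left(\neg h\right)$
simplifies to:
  $h$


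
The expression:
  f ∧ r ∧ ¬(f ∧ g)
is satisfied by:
  {r: True, f: True, g: False}


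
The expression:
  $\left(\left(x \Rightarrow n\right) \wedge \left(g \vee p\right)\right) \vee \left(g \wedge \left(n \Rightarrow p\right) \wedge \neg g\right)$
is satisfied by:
  {n: True, p: True, g: True, x: False}
  {n: True, p: True, g: False, x: False}
  {n: True, g: True, p: False, x: False}
  {p: True, g: True, n: False, x: False}
  {p: True, n: False, g: False, x: False}
  {p: False, g: True, n: False, x: False}
  {n: True, x: True, p: True, g: True}
  {n: True, x: True, p: True, g: False}
  {n: True, x: True, g: True, p: False}


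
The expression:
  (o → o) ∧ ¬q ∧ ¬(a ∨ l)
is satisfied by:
  {q: False, l: False, a: False}


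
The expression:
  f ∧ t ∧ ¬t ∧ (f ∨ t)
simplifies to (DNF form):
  False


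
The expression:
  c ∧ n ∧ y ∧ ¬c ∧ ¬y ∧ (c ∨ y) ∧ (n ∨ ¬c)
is never true.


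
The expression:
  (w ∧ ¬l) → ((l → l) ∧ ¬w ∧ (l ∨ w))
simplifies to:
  l ∨ ¬w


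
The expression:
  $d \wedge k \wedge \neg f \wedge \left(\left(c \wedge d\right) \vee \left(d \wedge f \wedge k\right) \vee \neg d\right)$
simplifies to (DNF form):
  $c \wedge d \wedge k \wedge \neg f$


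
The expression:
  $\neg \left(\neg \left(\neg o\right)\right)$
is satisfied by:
  {o: False}


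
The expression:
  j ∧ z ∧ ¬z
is never true.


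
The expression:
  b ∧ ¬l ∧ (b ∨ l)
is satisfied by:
  {b: True, l: False}


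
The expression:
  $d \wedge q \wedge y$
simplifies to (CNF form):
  $d \wedge q \wedge y$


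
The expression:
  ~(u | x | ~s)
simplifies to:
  s & ~u & ~x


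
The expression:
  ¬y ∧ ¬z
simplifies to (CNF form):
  ¬y ∧ ¬z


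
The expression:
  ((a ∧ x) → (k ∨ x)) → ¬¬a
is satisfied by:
  {a: True}


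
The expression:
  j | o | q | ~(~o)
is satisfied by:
  {j: True, q: True, o: True}
  {j: True, q: True, o: False}
  {j: True, o: True, q: False}
  {j: True, o: False, q: False}
  {q: True, o: True, j: False}
  {q: True, o: False, j: False}
  {o: True, q: False, j: False}


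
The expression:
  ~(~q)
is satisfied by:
  {q: True}


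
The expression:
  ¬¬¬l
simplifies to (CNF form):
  ¬l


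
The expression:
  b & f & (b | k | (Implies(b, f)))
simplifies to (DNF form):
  b & f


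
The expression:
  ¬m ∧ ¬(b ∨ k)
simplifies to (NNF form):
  ¬b ∧ ¬k ∧ ¬m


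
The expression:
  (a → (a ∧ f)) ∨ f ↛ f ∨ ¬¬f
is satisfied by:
  {f: True, a: False}
  {a: False, f: False}
  {a: True, f: True}


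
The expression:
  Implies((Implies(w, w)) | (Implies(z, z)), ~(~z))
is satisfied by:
  {z: True}


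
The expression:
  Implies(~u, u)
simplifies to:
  u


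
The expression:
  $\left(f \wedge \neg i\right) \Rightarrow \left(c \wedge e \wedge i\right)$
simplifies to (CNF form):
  $i \vee \neg f$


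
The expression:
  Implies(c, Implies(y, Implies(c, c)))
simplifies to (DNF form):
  True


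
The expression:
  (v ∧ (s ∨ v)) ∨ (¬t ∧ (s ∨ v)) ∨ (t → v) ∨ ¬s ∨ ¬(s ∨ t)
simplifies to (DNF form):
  v ∨ ¬s ∨ ¬t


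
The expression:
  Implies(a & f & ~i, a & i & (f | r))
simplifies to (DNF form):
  i | ~a | ~f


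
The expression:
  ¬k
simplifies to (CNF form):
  ¬k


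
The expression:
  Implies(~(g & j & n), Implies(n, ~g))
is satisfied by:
  {j: True, n: False, g: False}
  {j: False, n: False, g: False}
  {g: True, j: True, n: False}
  {g: True, j: False, n: False}
  {n: True, j: True, g: False}
  {n: True, j: False, g: False}
  {n: True, g: True, j: True}


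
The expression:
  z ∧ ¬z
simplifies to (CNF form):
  False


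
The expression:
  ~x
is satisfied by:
  {x: False}


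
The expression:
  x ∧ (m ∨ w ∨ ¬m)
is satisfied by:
  {x: True}


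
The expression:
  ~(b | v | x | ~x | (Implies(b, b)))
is never true.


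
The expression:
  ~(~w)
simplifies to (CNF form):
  w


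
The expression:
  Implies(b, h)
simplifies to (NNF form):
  h | ~b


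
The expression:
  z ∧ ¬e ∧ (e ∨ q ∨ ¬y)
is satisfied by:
  {z: True, q: True, y: False, e: False}
  {z: True, q: False, y: False, e: False}
  {z: True, y: True, q: True, e: False}


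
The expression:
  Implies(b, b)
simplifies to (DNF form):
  True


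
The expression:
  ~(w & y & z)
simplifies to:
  ~w | ~y | ~z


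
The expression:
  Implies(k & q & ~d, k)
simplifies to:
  True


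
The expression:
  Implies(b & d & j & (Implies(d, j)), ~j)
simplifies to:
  ~b | ~d | ~j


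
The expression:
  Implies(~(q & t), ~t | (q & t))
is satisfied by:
  {q: True, t: False}
  {t: False, q: False}
  {t: True, q: True}


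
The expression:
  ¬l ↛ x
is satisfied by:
  {x: True, l: False}
  {l: False, x: False}
  {l: True, x: True}


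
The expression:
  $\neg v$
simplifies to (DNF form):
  $\neg v$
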